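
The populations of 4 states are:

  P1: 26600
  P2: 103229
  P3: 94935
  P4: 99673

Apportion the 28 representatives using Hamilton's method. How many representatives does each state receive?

The standard divisor is 324437/28 ≈ 11587.036.
Standard quotas: P1 2.2957, P2 8.9090, P3 8.1932, P4 8.6021.
Lower quotas: P1 2, P2 8, P3 8, P4 8 (sum 26, leaving 2 seats).
Remainders in descending order: P2 0.9090, P4 0.6021, P1 0.2957, P3 0.1932.
Largest remainders: P2, P4 receive the extra seats.

P1 2; P2 9; P3 8; P4 9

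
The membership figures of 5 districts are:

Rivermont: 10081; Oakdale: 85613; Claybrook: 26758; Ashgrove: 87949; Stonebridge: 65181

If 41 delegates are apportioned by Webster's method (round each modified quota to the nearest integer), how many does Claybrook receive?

Standard divisor 275582/41 ≈ 6721.512; standard quotas: Rivermont 1.500, Oakdale 12.737, Claybrook 3.981, Ashgrove 13.085, Stonebridge 9.697.
Rounding to the nearest integer gives Rivermont 1, Oakdale 13, Claybrook 4, Ashgrove 13, Stonebridge 10 — total 41, matching the house size, so no adjustment is needed.
Claybrook receives 4.

4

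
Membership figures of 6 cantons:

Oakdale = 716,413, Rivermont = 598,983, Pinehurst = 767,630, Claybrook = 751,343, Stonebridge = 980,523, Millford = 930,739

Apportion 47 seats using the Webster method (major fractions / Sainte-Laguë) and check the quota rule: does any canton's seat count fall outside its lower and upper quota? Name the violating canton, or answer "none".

none

Standard quotas: Oakdale 7.095, Rivermont 5.932, Pinehurst 7.602, Claybrook 7.441, Stonebridge 9.711, Millford 9.218.
Webster allocation: Oakdale 7, Rivermont 6, Pinehurst 8, Claybrook 7, Stonebridge 10, Millford 9.
Every allocation lies between the lower and upper quota.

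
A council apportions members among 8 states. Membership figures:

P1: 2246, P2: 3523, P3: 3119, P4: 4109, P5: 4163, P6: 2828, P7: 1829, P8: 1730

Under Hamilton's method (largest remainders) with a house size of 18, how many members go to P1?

2

Standard divisor: 23547 ÷ 18 ≈ 1308.167.
Standard quotas: P1 1.717, P2 2.693, P3 2.384, P4 3.141, P5 3.182, P6 2.162, P7 1.398, P8 1.322.
Lower quotas: P1 1, P2 2, P3 2, P4 3, P5 3, P6 2, P7 1, P8 1 (sum 15, leaving 3 seats).
Remainders in descending order: P1 0.717, P2 0.693, P7 0.398, P3 0.384, P8 0.322, P5 0.182, P6 0.162, P4 0.141.
The surplus seats go to P1, P2, P7.
P1 receives 2.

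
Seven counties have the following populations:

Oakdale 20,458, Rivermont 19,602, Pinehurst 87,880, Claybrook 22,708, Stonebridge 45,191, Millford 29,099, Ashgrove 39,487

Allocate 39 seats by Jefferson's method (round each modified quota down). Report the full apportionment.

Standard divisor 264425/39 ≈ 6780.128; standard quotas: Oakdale 3.017, Rivermont 2.891, Pinehurst 12.961, Claybrook 3.349, Stonebridge 6.665, Millford 4.292, Ashgrove 5.824.
Rounding down gives 3, 2, 12, 3, 6, 4, 5 = 35 seats, so the divisor must be adjusted.
With modified divisor 6400: modified quotas Oakdale 3.197, Rivermont 3.063, Pinehurst 13.731, Claybrook 3.548, Stonebridge 7.061, Millford 4.547, Ashgrove 6.170.
Rounding down: Oakdale 3, Rivermont 3, Pinehurst 13, Claybrook 3, Stonebridge 7, Millford 4, Ashgrove 6 (total 39).

Oakdale 3; Rivermont 3; Pinehurst 13; Claybrook 3; Stonebridge 7; Millford 4; Ashgrove 6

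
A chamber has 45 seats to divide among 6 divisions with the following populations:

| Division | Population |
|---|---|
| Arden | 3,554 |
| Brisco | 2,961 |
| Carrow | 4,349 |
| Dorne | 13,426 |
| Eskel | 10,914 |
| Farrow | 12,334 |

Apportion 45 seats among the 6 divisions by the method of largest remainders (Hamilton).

Arden 3, Brisco 3, Carrow 4, Dorne 13, Eskel 10, Farrow 12

The standard divisor is 47538/45 ≈ 1056.4.
Standard quotas: Arden 3.3643, Brisco 2.8029, Carrow 4.1168, Dorne 12.7092, Eskel 10.3313, Farrow 11.6755.
Lower quotas: Arden 3, Brisco 2, Carrow 4, Dorne 12, Eskel 10, Farrow 11 (sum 42, leaving 3 seats).
Remainders in descending order: Brisco 0.8029, Dorne 0.7092, Farrow 0.6755, Arden 0.3643, Eskel 0.3313, Carrow 0.1168.
The surplus seats go to Brisco, Dorne, Farrow.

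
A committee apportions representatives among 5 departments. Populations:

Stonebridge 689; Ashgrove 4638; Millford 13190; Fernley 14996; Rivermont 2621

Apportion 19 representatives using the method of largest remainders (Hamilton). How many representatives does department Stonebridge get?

Standard divisor: 36134 ÷ 19 ≈ 1901.789.
Standard quotas: Stonebridge 0.3623, Ashgrove 2.4388, Millford 6.9356, Fernley 7.8852, Rivermont 1.3782.
Lower quotas: Stonebridge 0, Ashgrove 2, Millford 6, Fernley 7, Rivermont 1 (sum 16, leaving 3 seats).
Remainders in descending order: Millford 0.9356, Fernley 0.8852, Ashgrove 0.4388, Rivermont 0.3782, Stonebridge 0.3623.
Largest remainders: Millford, Fernley, Ashgrove receive the extra seats.
Stonebridge receives 0.

0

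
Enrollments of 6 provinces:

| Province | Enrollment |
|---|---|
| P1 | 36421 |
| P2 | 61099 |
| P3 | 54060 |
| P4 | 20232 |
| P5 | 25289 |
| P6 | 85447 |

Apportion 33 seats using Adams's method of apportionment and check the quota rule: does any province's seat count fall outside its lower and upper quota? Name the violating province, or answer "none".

none

Standard quotas: P1 4.254, P2 7.136, P3 6.314, P4 2.363, P5 2.954, P6 9.980.
Adams allocation: P1 4, P2 7, P3 6, P4 3, P5 3, P6 10.
Every allocation lies between the lower and upper quota.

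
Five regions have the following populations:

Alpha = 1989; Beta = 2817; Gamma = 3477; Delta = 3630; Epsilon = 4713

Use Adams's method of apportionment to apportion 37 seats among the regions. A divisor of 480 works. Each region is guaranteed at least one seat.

Alpha: 5, Beta: 6, Gamma: 8, Delta: 8, Epsilon: 10

With modified divisor 480: modified quotas Alpha 4.144, Beta 5.869, Gamma 7.244, Delta 7.562, Epsilon 9.819.
Rounding up: Alpha 5, Beta 6, Gamma 8, Delta 8, Epsilon 10 (total 37).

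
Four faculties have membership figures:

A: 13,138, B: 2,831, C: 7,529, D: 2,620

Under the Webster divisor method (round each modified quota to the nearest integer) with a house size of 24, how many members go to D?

Standard divisor 26118/24 ≈ 1088.25; standard quotas: A 12.073, B 2.601, C 6.918, D 2.408.
Rounding to the nearest integer gives A 12, B 3, C 7, D 2 — total 24, matching the house size, so no adjustment is needed.
D receives 2.

2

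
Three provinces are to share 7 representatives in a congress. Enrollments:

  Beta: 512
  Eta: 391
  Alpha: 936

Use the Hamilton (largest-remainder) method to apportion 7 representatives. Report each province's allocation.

Beta: 2; Eta: 1; Alpha: 4

Total 1839; standard divisor 1839/7 ≈ 262.714.
Standard quotas: Beta 1.949, Eta 1.488, Alpha 3.563.
Lower quotas: Beta 1, Eta 1, Alpha 3 (sum 5, leaving 2 seats).
Remainders in descending order: Beta 0.949, Alpha 0.563, Eta 0.488.
The surplus seats go to Beta, Alpha.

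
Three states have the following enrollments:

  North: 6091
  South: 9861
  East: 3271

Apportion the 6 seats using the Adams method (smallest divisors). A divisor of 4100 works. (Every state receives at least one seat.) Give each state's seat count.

With modified divisor 4100: modified quotas North 1.486, South 2.405, East 0.798.
Rounding up: North 2, South 3, East 1 (total 6).

North 2, South 3, East 1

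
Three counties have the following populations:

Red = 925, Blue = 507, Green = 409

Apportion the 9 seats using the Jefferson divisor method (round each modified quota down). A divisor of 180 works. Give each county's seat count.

With modified divisor 180: modified quotas Red 5.139, Blue 2.817, Green 2.272.
Rounding down: Red 5, Blue 2, Green 2 (total 9).

Red 5; Blue 2; Green 2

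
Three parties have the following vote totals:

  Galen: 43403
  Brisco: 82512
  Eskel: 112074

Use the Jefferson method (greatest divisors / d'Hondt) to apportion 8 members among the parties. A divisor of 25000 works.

Galen 1, Brisco 3, Eskel 4

With modified divisor 25000: modified quotas Galen 1.736, Brisco 3.300, Eskel 4.483.
Rounding down: Galen 1, Brisco 3, Eskel 4 (total 8).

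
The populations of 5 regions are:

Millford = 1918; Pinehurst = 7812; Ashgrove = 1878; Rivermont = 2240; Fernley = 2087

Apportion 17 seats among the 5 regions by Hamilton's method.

Standard divisor: 15935 ÷ 17 ≈ 937.353.
Standard quotas: Millford 2.0462, Pinehurst 8.3341, Ashgrove 2.0035, Rivermont 2.3897, Fernley 2.2265.
Lower quotas: Millford 2, Pinehurst 8, Ashgrove 2, Rivermont 2, Fernley 2 (sum 16, leaving 1 seat).
Remainders in descending order: Rivermont 0.3897, Pinehurst 0.3341, Fernley 0.2265, Millford 0.0462, Ashgrove 0.0035.
Largest remainder: Rivermont receives the extra seat.

Millford: 2; Pinehurst: 8; Ashgrove: 2; Rivermont: 3; Fernley: 2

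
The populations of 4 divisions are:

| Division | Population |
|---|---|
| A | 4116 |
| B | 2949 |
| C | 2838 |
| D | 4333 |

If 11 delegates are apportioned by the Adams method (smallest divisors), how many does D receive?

3

Standard divisor 14236/11 ≈ 1294.182; standard quotas: A 3.180, B 2.279, C 2.193, D 3.348.
Rounding up gives 4, 3, 3, 4 = 14 seats, so the divisor must be adjusted.
With modified divisor 1459: modified quotas A 2.821, B 2.021, C 1.945, D 2.970.
Rounding up: A 3, B 3, C 2, D 3 (total 11).
D receives 3.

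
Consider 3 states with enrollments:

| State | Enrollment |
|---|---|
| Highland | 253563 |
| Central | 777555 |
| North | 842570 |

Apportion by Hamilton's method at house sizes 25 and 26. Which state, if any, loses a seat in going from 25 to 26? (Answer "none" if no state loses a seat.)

At 25 seats: Highland 4, Central 10, North 11.
At 26 seats: Highland 3, Central 11, North 12.
Highland drops from 4 to 3.

Highland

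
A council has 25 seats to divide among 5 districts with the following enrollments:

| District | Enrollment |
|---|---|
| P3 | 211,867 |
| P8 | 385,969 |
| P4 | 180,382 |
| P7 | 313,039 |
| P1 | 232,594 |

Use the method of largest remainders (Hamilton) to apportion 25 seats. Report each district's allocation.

P3 4, P8 7, P4 4, P7 6, P1 4

Total 1323851; standard divisor 1323851/25 ≈ 52954.04.
Standard quotas: P3 4.0010, P8 7.2888, P4 3.4064, P7 5.9115, P1 4.3924.
Lower quotas: P3 4, P8 7, P4 3, P7 5, P1 4 (sum 23, leaving 2 seats).
Remainders in descending order: P7 0.9115, P4 0.4064, P1 0.3924, P8 0.2888, P3 0.0010.
Largest remainders: P7, P4 receive the extra seats.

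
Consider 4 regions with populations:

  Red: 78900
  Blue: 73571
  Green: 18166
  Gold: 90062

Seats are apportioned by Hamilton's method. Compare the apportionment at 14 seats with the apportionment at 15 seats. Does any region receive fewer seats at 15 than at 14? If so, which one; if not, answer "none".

none

At 14 seats: Red 4, Blue 4, Green 1, Gold 5.
At 15 seats: Red 5, Blue 4, Green 1, Gold 5.
No region's allocation decreased.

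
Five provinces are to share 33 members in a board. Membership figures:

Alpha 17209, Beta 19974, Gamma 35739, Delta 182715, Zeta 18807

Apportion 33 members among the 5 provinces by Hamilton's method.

The standard divisor is 274444/33 ≈ 8316.485.
Standard quotas: Alpha 2.0693, Beta 2.4017, Gamma 4.2974, Delta 21.9702, Zeta 2.2614.
Lower quotas: Alpha 2, Beta 2, Gamma 4, Delta 21, Zeta 2 (sum 31, leaving 2 seats).
Remainders in descending order: Delta 0.9702, Beta 0.4017, Gamma 0.2974, Zeta 0.2614, Alpha 0.0693.
The surplus seats go to Delta, Beta.

Alpha=2, Beta=3, Gamma=4, Delta=22, Zeta=2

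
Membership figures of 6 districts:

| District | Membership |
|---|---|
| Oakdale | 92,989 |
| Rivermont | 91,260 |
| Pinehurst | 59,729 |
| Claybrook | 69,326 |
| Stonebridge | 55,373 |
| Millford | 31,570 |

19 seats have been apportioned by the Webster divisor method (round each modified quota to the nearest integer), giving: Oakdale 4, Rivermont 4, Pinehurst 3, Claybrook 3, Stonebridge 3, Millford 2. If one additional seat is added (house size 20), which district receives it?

Oakdale

Priority for the next seat is population ÷ (current seats + 0.5).
Priorities: Oakdale 20664.222, Rivermont 20280.000, Pinehurst 17065.429, Claybrook 19807.429, Stonebridge 15820.857, Millford 12628.000.
Highest priority: Oakdale.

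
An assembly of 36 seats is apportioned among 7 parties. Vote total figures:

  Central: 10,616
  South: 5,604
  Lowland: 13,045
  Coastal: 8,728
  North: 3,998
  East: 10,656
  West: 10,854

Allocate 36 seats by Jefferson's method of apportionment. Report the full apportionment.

Central=6, South=3, Lowland=8, Coastal=5, North=2, East=6, West=6

Standard divisor 63501/36 ≈ 1763.917; standard quotas: Central 6.018, South 3.177, Lowland 7.395, Coastal 4.948, North 2.267, East 6.041, West 6.153.
Rounding down gives 6, 3, 7, 4, 2, 6, 6 = 34 seats, so the divisor must be adjusted.
With modified divisor 1600: modified quotas Central 6.635, South 3.502, Lowland 8.153, Coastal 5.455, North 2.499, East 6.660, West 6.784.
Rounding down: Central 6, South 3, Lowland 8, Coastal 5, North 2, East 6, West 6 (total 36).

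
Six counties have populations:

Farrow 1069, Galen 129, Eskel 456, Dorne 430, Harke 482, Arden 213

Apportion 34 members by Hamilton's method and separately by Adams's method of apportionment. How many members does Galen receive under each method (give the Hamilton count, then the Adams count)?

1 and 2

Hamilton: Farrow 13, Galen 1, Eskel 6, Dorne 5, Harke 6, Arden 3.
Adams: Farrow 12, Galen 2, Eskel 6, Dorne 5, Harke 6, Arden 3.
Galen gets 1 under Hamilton and 2 under Adams.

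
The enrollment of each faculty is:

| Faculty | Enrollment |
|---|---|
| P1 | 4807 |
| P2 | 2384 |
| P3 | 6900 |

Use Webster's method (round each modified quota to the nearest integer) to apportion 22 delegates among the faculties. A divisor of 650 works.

With modified divisor 650: modified quotas P1 7.395, P2 3.668, P3 10.615.
Rounding to the nearest integer: P1 7, P2 4, P3 11 (total 22).

P1 7, P2 4, P3 11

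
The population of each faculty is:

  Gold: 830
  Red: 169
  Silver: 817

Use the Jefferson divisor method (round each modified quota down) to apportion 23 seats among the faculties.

Standard divisor 1816/23 ≈ 78.957; standard quotas: Gold 10.512, Red 2.140, Silver 10.347.
Rounding down gives 10, 2, 10 = 22 seats, so the divisor must be adjusted.
With modified divisor 75: modified quotas Gold 11.067, Red 2.253, Silver 10.893.
Rounding down: Gold 11, Red 2, Silver 10 (total 23).

Gold: 11, Red: 2, Silver: 10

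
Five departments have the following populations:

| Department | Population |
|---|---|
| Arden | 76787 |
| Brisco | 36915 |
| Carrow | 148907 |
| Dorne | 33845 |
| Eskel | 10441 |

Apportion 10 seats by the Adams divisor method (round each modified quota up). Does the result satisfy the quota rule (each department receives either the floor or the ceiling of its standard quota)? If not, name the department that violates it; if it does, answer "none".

Standard quotas: Arden 2.502, Brisco 1.203, Carrow 4.852, Dorne 1.103, Eskel 0.340.
Adams allocation: Arden 3, Brisco 1, Carrow 4, Dorne 1, Eskel 1.
Every allocation lies between the lower and upper quota.

none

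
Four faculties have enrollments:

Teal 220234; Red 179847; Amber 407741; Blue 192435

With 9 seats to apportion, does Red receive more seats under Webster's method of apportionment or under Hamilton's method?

Webster

Webster: Teal 2, Red 2, Amber 3, Blue 2.
Hamilton: Teal 2, Red 1, Amber 4, Blue 2.
Red gets 2 under Webster and 1 under Hamilton.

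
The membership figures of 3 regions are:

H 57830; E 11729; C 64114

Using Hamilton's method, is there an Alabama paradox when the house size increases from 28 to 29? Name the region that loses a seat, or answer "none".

At 28 seats: H 12, E 3, C 13.
At 29 seats: H 13, E 2, C 14.
E drops from 3 to 2.

E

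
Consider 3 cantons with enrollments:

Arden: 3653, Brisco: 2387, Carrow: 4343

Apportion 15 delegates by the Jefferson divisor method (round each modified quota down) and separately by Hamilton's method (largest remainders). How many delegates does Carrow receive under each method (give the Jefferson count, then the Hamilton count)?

7 and 6

Jefferson: Arden 5, Brisco 3, Carrow 7.
Hamilton: Arden 5, Brisco 4, Carrow 6.
Carrow gets 7 under Jefferson and 6 under Hamilton.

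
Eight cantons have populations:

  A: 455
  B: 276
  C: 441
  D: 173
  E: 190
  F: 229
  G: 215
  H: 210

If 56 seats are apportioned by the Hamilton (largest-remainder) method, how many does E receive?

5

Total 2189; standard divisor 2189/56 ≈ 39.089.
Standard quotas: A 11.640, B 7.061, C 11.282, D 4.426, E 4.861, F 5.858, G 5.500, H 5.372.
Lower quotas: A 11, B 7, C 11, D 4, E 4, F 5, G 5, H 5 (sum 52, leaving 4 seats).
Remainders in descending order: E 0.861, F 0.858, A 0.640, G 0.500, D 0.426, H 0.372, C 0.282, B 0.061.
Largest remainders: E, F, A, G receive the extra seats.
E receives 5.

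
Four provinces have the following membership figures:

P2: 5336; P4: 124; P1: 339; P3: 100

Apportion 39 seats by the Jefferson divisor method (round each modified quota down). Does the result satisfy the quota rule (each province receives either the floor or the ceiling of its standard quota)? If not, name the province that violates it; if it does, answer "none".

P2

Standard quotas: P2 35.278, P4 0.820, P1 2.241, P3 0.661.
Jefferson allocation: P2 37, P4 0, P1 2, P3 0.
P2 has quota 35.278 (lower 35, upper 36) but receives 37 — outside the quota interval.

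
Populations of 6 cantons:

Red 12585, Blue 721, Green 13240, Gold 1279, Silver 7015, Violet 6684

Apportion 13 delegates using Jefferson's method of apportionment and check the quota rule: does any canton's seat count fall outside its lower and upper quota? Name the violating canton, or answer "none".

Standard quotas: Red 3.940, Blue 0.226, Green 4.145, Gold 0.400, Silver 2.196, Violet 2.093.
Jefferson allocation: Red 4, Blue 0, Green 5, Gold 0, Silver 2, Violet 2.
Every allocation lies between the lower and upper quota.

none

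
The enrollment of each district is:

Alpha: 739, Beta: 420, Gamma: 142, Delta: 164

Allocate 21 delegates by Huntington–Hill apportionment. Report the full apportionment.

With divisor 69: modified quotas Alpha 10.710, Beta 6.087, Gamma 2.058, Delta 2.377.
Geometric-mean thresholds: Alpha √(10·11)=10.488, Beta √(6·7)=6.481, Gamma √(2·3)=2.449, Delta √(2·3)=2.449.
Each quota rounded against its threshold gives Alpha 11, Beta 6, Gamma 2, Delta 2 (total 21).

Alpha 11, Beta 6, Gamma 2, Delta 2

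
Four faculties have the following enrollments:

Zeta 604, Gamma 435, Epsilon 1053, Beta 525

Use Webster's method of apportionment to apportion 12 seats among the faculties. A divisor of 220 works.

With modified divisor 220: modified quotas Zeta 2.745, Gamma 1.977, Epsilon 4.786, Beta 2.386.
Rounding to the nearest integer: Zeta 3, Gamma 2, Epsilon 5, Beta 2 (total 12).

Zeta 3, Gamma 2, Epsilon 5, Beta 2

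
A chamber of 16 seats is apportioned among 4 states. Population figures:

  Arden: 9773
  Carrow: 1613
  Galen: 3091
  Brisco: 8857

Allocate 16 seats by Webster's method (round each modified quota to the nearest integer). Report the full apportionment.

Arden=7, Carrow=1, Galen=2, Brisco=6

Standard divisor 23334/16 ≈ 1458.375; standard quotas: Arden 6.701, Carrow 1.106, Galen 2.119, Brisco 6.073.
Rounding to the nearest integer gives Arden 7, Carrow 1, Galen 2, Brisco 6 — total 16, matching the house size, so no adjustment is needed.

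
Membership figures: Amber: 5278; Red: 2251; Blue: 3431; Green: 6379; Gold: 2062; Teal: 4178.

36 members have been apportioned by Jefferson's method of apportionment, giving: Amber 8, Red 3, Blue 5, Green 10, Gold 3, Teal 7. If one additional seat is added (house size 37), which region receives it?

Priority for the next seat is population ÷ (current seats + 1).
Priorities: Amber 586.444, Red 562.750, Blue 571.833, Green 579.909, Gold 515.500, Teal 522.250.
Highest priority: Amber.

Amber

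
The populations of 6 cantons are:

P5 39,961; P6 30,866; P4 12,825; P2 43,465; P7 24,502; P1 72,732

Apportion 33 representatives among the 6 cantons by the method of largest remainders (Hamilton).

The standard divisor is 224351/33 ≈ 6798.515.
Standard quotas: P5 5.8779, P6 4.5401, P4 1.8864, P2 6.3933, P7 3.6040, P1 10.6982.
Lower quotas: P5 5, P6 4, P4 1, P2 6, P7 3, P1 10 (sum 29, leaving 4 seats).
Remainders in descending order: P4 0.8864, P5 0.8779, P1 0.6982, P7 0.6040, P6 0.5401, P2 0.3933.
The surplus seats go to P4, P5, P1, P7.

P5: 6, P6: 4, P4: 2, P2: 6, P7: 4, P1: 11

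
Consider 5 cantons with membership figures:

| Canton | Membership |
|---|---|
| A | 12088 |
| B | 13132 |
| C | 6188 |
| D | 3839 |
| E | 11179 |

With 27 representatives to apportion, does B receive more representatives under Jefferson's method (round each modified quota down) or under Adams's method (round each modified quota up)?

Jefferson: A 7, B 8, C 3, D 2, E 7.
Adams: A 7, B 7, C 4, D 3, E 6.
B gets 8 under Jefferson and 7 under Adams.

Jefferson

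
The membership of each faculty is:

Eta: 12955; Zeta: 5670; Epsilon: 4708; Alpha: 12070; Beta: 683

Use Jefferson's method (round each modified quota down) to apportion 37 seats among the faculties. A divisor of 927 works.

With modified divisor 927: modified quotas Eta 13.975, Zeta 6.117, Epsilon 5.079, Alpha 13.020, Beta 0.737.
Rounding down: Eta 13, Zeta 6, Epsilon 5, Alpha 13, Beta 0 (total 37).

Eta 13, Zeta 6, Epsilon 5, Alpha 13, Beta 0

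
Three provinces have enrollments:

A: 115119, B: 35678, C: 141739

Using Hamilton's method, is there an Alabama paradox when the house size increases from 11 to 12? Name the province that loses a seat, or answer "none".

B

At 11 seats: A 4, B 2, C 5.
At 12 seats: A 5, B 1, C 6.
B drops from 2 to 1.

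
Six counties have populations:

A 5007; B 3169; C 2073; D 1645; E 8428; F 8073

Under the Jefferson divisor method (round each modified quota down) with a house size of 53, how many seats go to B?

Standard divisor 28395/53 ≈ 535.755; standard quotas: A 9.346, B 5.915, C 3.869, D 3.070, E 15.731, F 15.068.
Rounding down gives 9, 5, 3, 3, 15, 15 = 50 seats, so the divisor must be adjusted.
With modified divisor 510: modified quotas A 9.818, B 6.214, C 4.065, D 3.225, E 16.525, F 15.829.
Rounding down: A 9, B 6, C 4, D 3, E 16, F 15 (total 53).
B receives 6.

6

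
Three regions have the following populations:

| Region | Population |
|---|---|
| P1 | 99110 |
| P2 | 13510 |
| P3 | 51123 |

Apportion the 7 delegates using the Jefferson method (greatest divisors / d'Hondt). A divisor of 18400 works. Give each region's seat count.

With modified divisor 18400: modified quotas P1 5.386, P2 0.734, P3 2.778.
Rounding down: P1 5, P2 0, P3 2 (total 7).

P1 5, P2 0, P3 2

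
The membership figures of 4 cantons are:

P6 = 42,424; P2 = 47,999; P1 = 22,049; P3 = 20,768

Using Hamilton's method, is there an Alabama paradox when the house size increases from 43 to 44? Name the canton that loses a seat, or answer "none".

At 43 seats: P6 14, P2 15, P1 7, P3 7.
At 44 seats: P6 14, P2 16, P1 7, P3 7.
No canton's allocation decreased.

none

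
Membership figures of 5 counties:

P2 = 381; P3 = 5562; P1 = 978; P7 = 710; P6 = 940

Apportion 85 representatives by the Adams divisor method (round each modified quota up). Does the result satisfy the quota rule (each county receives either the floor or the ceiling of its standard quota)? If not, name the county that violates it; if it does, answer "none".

Standard quotas: P2 3.778, P3 55.159, P1 9.699, P7 7.041, P6 9.322.
Adams allocation: P2 4, P3 54, P1 10, P7 7, P6 10.
P3 has quota 55.159 (lower 55, upper 56) but receives 54 — outside the quota interval.

P3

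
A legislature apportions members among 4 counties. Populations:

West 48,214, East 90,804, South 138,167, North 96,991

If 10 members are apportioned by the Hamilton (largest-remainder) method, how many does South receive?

The standard divisor is 374176/10 ≈ 37417.6.
Standard quotas: West 1.2885, East 2.4268, South 3.6926, North 2.5921.
Lower quotas: West 1, East 2, South 3, North 2 (sum 8, leaving 2 seats).
Remainders in descending order: South 0.6926, North 0.5921, East 0.4268, West 0.2885.
Largest remainders: South, North receive the extra seats.
South receives 4.

4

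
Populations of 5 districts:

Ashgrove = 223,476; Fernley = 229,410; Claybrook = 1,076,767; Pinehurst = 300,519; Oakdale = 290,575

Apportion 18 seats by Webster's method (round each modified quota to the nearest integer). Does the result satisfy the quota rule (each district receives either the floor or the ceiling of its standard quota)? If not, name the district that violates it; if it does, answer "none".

none

Standard quotas: Ashgrove 1.897, Fernley 1.947, Claybrook 9.139, Pinehurst 2.551, Oakdale 2.466.
Webster allocation: Ashgrove 2, Fernley 2, Claybrook 9, Pinehurst 3, Oakdale 2.
Every allocation lies between the lower and upper quota.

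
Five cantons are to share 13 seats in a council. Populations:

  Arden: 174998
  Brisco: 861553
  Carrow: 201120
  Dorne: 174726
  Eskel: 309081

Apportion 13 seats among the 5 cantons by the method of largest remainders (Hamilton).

Standard divisor: 1721478 ÷ 13 ≈ 132421.385.
Standard quotas: Arden 1.3215, Brisco 6.5061, Carrow 1.5188, Dorne 1.3195, Eskel 2.3341.
Lower quotas: Arden 1, Brisco 6, Carrow 1, Dorne 1, Eskel 2 (sum 11, leaving 2 seats).
Remainders in descending order: Carrow 0.5188, Brisco 0.5061, Eskel 0.3341, Arden 0.3215, Dorne 0.3195.
Largest remainders: Carrow, Brisco receive the extra seats.

Arden 1; Brisco 7; Carrow 2; Dorne 1; Eskel 2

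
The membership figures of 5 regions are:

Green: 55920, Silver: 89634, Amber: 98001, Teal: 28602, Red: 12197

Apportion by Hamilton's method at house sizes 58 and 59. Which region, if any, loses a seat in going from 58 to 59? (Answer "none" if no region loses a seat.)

Red

At 58 seats: Green 11, Silver 18, Amber 20, Teal 6, Red 3.
At 59 seats: Green 12, Silver 19, Amber 20, Teal 6, Red 2.
Red drops from 3 to 2.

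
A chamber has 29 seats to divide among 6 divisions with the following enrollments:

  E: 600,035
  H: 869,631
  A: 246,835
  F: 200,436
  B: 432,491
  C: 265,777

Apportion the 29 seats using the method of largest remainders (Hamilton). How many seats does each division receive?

E 7, H 9, A 3, F 2, B 5, C 3

Total 2615205; standard divisor 2615205/29 ≈ 90179.483.
Standard quotas: E 6.6538, H 9.6433, A 2.7372, F 2.2226, B 4.7959, C 2.9472.
Lower quotas: E 6, H 9, A 2, F 2, B 4, C 2 (sum 25, leaving 4 seats).
Remainders in descending order: C 0.9472, B 0.7959, A 0.7372, E 0.6538, H 0.6433, F 0.2226.
Largest remainders: C, B, A, E receive the extra seats.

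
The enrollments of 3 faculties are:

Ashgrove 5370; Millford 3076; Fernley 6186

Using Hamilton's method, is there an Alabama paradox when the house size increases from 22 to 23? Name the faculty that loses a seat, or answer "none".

At 22 seats: Ashgrove 8, Millford 5, Fernley 9.
At 23 seats: Ashgrove 8, Millford 5, Fernley 10.
No faculty's allocation decreased.

none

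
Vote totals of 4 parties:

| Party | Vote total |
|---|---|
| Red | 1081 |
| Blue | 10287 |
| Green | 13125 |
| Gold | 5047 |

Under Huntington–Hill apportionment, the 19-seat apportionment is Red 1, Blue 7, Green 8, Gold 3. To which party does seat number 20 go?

Priority for the next seat is population ÷ (√(s·(s+1))).
Priorities: Red 764.382, Blue 1374.658, Green 1546.796, Gold 1456.943.
Highest priority: Green.

Green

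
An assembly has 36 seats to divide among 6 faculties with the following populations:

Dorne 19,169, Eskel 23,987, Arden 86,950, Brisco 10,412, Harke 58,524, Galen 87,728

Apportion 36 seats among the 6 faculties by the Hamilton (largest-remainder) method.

Standard divisor: 286770 ÷ 36 ≈ 7965.833.
Standard quotas: Dorne 2.4064, Eskel 3.0112, Arden 10.9154, Brisco 1.3071, Harke 7.3469, Galen 11.0130.
Lower quotas: Dorne 2, Eskel 3, Arden 10, Brisco 1, Harke 7, Galen 11 (sum 34, leaving 2 seats).
Remainders in descending order: Arden 0.9154, Dorne 0.4064, Harke 0.3469, Brisco 0.3071, Galen 0.0130, Eskel 0.0112.
The surplus seats go to Arden, Dorne.

Dorne=3; Eskel=3; Arden=11; Brisco=1; Harke=7; Galen=11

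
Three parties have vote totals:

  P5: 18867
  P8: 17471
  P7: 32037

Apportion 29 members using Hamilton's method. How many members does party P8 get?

7

Total 68375; standard divisor 68375/29 ≈ 2357.759.
Standard quotas: P5 8.0021, P8 7.4100, P7 13.5879.
Lower quotas: P5 8, P8 7, P7 13 (sum 28, leaving 1 seat).
Remainders in descending order: P7 0.5879, P8 0.4100, P5 0.0021.
Largest remainder: P7 receives the extra seat.
P8 receives 7.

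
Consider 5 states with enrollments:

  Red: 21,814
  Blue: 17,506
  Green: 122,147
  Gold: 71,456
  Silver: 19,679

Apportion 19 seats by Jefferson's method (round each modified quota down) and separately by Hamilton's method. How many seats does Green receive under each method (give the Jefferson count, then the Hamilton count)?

Jefferson: Red 1, Blue 1, Green 10, Gold 6, Silver 1.
Hamilton: Red 2, Blue 1, Green 9, Gold 5, Silver 2.
Green gets 10 under Jefferson and 9 under Hamilton.

10 and 9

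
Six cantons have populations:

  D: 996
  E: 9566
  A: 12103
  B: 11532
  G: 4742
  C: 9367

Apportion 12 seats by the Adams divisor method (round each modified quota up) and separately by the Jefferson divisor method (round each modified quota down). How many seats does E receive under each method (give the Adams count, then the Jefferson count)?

Adams: D 1, E 2, A 3, B 3, G 1, C 2.
Jefferson: D 0, E 3, A 3, B 3, G 1, C 2.
E gets 2 under Adams and 3 under Jefferson.

2 and 3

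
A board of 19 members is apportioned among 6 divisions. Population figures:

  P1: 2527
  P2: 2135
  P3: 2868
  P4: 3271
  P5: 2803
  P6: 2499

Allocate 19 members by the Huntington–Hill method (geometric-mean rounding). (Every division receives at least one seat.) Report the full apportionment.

P1 3, P2 3, P3 3, P4 4, P5 3, P6 3

With divisor 850: modified quotas P1 2.973, P2 2.512, P3 3.374, P4 3.848, P5 3.298, P6 2.940.
Geometric-mean thresholds: P1 √(2·3)=2.449, P2 √(2·3)=2.449, P3 √(3·4)=3.464, P4 √(3·4)=3.464, P5 √(3·4)=3.464, P6 √(2·3)=2.449.
Each quota rounded against its threshold gives P1 3, P2 3, P3 3, P4 4, P5 3, P6 3 (total 19).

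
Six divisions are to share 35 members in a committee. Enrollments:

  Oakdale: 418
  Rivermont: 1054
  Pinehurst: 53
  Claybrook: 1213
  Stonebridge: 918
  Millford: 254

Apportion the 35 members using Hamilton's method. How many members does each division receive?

Oakdale 4, Rivermont 9, Pinehurst 1, Claybrook 11, Stonebridge 8, Millford 2

Total 3910; standard divisor 3910/35 ≈ 111.714.
Standard quotas: Oakdale 3.742, Rivermont 9.435, Pinehurst 0.474, Claybrook 10.858, Stonebridge 8.217, Millford 2.274.
Lower quotas: Oakdale 3, Rivermont 9, Pinehurst 0, Claybrook 10, Stonebridge 8, Millford 2 (sum 32, leaving 3 seats).
Remainders in descending order: Claybrook 0.858, Oakdale 0.742, Pinehurst 0.474, Rivermont 0.435, Millford 0.274, Stonebridge 0.217.
The surplus seats go to Claybrook, Oakdale, Pinehurst.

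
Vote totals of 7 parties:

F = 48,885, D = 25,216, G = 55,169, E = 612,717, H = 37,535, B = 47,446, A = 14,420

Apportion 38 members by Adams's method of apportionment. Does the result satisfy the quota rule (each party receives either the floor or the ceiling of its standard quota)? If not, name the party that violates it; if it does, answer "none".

Standard quotas: F 2.208, D 1.139, G 2.492, E 27.672, H 1.695, B 2.143, A 0.651.
Adams allocation: F 2, D 2, G 3, E 26, H 2, B 2, A 1.
E has quota 27.672 (lower 27, upper 28) but receives 26 — outside the quota interval.

E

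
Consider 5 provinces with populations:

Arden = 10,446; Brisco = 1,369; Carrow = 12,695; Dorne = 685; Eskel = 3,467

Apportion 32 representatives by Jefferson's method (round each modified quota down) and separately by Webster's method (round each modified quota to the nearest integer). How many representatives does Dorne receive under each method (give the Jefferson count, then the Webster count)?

Jefferson: Arden 12, Brisco 1, Carrow 15, Dorne 0, Eskel 4.
Webster: Arden 11, Brisco 2, Carrow 14, Dorne 1, Eskel 4.
Dorne gets 0 under Jefferson and 1 under Webster.

0 and 1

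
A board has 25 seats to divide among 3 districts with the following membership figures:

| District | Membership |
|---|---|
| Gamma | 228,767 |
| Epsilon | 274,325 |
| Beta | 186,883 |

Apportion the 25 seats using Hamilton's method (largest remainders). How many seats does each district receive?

Gamma 8, Epsilon 10, Beta 7

Total 689975; standard divisor 689975/25 = 27599.
Standard quotas: Gamma 8.2890, Epsilon 9.9397, Beta 6.7714.
Lower quotas: Gamma 8, Epsilon 9, Beta 6 (sum 23, leaving 2 seats).
Remainders in descending order: Epsilon 0.9397, Beta 0.7714, Gamma 0.2890.
The surplus seats go to Epsilon, Beta.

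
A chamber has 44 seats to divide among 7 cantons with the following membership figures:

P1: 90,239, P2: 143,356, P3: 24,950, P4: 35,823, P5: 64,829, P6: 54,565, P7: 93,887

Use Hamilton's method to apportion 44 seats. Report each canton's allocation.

P1 8; P2 12; P3 2; P4 3; P5 6; P6 5; P7 8

The standard divisor is 507649/44 ≈ 11537.477.
Standard quotas: P1 7.8214, P2 12.4252, P3 2.1625, P4 3.1049, P5 5.6190, P6 4.7294, P7 8.1376.
Lower quotas: P1 7, P2 12, P3 2, P4 3, P5 5, P6 4, P7 8 (sum 41, leaving 3 seats).
Remainders in descending order: P1 0.8214, P6 0.7294, P5 0.6190, P2 0.4252, P3 0.1625, P7 0.1376, P4 0.1049.
Largest remainders: P1, P6, P5 receive the extra seats.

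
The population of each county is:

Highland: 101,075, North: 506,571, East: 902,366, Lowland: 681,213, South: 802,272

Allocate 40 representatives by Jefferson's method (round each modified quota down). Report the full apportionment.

Standard divisor 2993497/40 ≈ 74837.425; standard quotas: Highland 1.351, North 6.769, East 12.058, Lowland 9.103, South 10.720.
Rounding down gives 1, 6, 12, 9, 10 = 38 seats, so the divisor must be adjusted.
With modified divisor 70900: modified quotas Highland 1.426, North 7.145, East 12.727, Lowland 9.608, South 11.316.
Rounding down: Highland 1, North 7, East 12, Lowland 9, South 11 (total 40).

Highland=1, North=7, East=12, Lowland=9, South=11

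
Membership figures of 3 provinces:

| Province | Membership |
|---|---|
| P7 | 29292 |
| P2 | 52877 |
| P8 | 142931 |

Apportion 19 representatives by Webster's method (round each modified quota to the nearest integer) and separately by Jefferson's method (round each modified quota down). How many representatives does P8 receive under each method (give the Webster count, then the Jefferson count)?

Webster: P7 2, P2 5, P8 12.
Jefferson: P7 2, P2 4, P8 13.
P8 gets 12 under Webster and 13 under Jefferson.

12 and 13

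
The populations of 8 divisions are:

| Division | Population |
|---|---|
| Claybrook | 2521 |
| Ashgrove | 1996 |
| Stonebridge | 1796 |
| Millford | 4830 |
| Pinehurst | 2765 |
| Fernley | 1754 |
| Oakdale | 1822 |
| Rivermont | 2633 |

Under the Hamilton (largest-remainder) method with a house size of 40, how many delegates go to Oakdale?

4

Total 20117; standard divisor 20117/40 ≈ 502.925.
Standard quotas: Claybrook 5.013, Ashgrove 3.969, Stonebridge 3.571, Millford 9.604, Pinehurst 5.498, Fernley 3.488, Oakdale 3.623, Rivermont 5.235.
Lower quotas: Claybrook 5, Ashgrove 3, Stonebridge 3, Millford 9, Pinehurst 5, Fernley 3, Oakdale 3, Rivermont 5 (sum 36, leaving 4 seats).
Remainders in descending order: Ashgrove 0.969, Oakdale 0.623, Millford 0.604, Stonebridge 0.571, Pinehurst 0.498, Fernley 0.488, Rivermont 0.235, Claybrook 0.013.
Largest remainders: Ashgrove, Oakdale, Millford, Stonebridge receive the extra seats.
Oakdale receives 4.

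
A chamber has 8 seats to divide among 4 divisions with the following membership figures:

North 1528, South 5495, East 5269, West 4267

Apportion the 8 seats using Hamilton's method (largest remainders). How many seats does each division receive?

North 1, South 3, East 2, West 2

Standard divisor: 16559 ÷ 8 ≈ 2069.875.
Standard quotas: North 0.7382, South 2.6547, East 2.5456, West 2.0615.
Lower quotas: North 0, South 2, East 2, West 2 (sum 6, leaving 2 seats).
Remainders in descending order: North 0.7382, South 0.6547, East 0.5456, West 0.0615.
Largest remainders: North, South receive the extra seats.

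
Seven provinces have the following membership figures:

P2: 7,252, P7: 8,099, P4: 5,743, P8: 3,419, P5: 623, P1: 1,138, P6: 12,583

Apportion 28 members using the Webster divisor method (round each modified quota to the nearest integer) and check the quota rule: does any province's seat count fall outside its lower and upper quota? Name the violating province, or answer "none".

Standard quotas: P2 5.226, P7 5.836, P4 4.138, P8 2.464, P5 0.449, P1 0.820, P6 9.067.
Webster allocation: P2 5, P7 6, P4 4, P8 3, P5 0, P1 1, P6 9.
Every allocation lies between the lower and upper quota.

none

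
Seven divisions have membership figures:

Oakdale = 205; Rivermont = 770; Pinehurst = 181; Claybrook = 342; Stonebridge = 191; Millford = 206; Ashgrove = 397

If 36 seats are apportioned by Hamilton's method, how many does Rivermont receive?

Standard divisor: 2292 ÷ 36 ≈ 63.667.
Standard quotas: Oakdale 3.220, Rivermont 12.094, Pinehurst 2.843, Claybrook 5.372, Stonebridge 3.000, Millford 3.236, Ashgrove 6.236.
Lower quotas: Oakdale 3, Rivermont 12, Pinehurst 2, Claybrook 5, Stonebridge 3, Millford 3, Ashgrove 6 (sum 34, leaving 2 seats).
Remainders in descending order: Pinehurst 0.843, Claybrook 0.372, Millford 0.236, Ashgrove 0.236, Oakdale 0.220, Rivermont 0.094, Stonebridge 0.000.
Largest remainders: Pinehurst, Claybrook receive the extra seats.
Rivermont receives 12.

12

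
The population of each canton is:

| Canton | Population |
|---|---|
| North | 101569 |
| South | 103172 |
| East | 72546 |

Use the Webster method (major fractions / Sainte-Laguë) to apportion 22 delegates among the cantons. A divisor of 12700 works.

North 8, South 8, East 6

With modified divisor 12700: modified quotas North 7.998, South 8.124, East 5.712.
Rounding to the nearest integer: North 8, South 8, East 6 (total 22).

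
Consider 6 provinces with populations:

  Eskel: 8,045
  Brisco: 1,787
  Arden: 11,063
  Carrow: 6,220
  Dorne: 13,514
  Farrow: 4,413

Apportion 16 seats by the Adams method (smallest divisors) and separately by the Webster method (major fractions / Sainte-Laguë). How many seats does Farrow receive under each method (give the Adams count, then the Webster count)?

Adams: Eskel 3, Brisco 1, Arden 4, Carrow 2, Dorne 4, Farrow 2.
Webster: Eskel 3, Brisco 1, Arden 4, Carrow 2, Dorne 5, Farrow 1.
Farrow gets 2 under Adams and 1 under Webster.

2 and 1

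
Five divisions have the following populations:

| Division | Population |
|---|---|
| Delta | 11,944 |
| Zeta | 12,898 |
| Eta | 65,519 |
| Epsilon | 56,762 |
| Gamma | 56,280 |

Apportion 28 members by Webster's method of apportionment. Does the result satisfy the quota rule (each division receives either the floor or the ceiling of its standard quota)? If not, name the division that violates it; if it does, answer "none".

none

Standard quotas: Delta 1.644, Zeta 1.776, Eta 9.019, Epsilon 7.814, Gamma 7.747.
Webster allocation: Delta 2, Zeta 2, Eta 9, Epsilon 8, Gamma 7.
Every allocation lies between the lower and upper quota.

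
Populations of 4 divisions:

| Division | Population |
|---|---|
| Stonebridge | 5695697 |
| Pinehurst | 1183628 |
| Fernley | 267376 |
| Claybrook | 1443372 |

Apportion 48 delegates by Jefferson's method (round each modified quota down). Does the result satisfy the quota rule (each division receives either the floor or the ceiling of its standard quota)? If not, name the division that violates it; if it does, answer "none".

Standard quotas: Stonebridge 31.827, Pinehurst 6.614, Fernley 1.494, Claybrook 8.065.
Jefferson allocation: Stonebridge 33, Pinehurst 6, Fernley 1, Claybrook 8.
Stonebridge has quota 31.827 (lower 31, upper 32) but receives 33 — outside the quota interval.

Stonebridge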